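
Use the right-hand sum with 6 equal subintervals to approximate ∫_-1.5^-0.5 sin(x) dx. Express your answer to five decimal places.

Δx = (-0.5 − (-1.5))/6 = 1/6.
Right endpoints: -4/3, -7/6, -1, -5/6, -2/3, -0.5.
f(-4/3) ≈ -0.97194, f(-7/6) ≈ -0.91944, f(-1) ≈ -0.84147, f(-5/6) ≈ -0.74018, f(-2/3) ≈ -0.61837, f(-0.5) ≈ -0.47943.
Sum = Δx · [f(-4/3) + f(-7/6) + f(-1) + ...].
Sum ≈ -0.76180.

-0.76180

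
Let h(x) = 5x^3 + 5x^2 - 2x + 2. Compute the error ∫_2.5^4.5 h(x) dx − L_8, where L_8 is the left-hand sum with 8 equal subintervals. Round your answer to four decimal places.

Exact integral: ∫_2.5^4.5 h(x) dx ≈ 579.583333.
L_8 = 525.34375.
Error ≈ 579.583333 − 525.34375 ≈ 54.2396.

54.2396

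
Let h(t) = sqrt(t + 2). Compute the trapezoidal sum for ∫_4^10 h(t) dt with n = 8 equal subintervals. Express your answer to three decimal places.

17.912

Δt = (10 − 4)/8 = 0.75.
h(4) ≈ 2.449, h(4.75) ≈ 2.598, h(5.5) ≈ 2.739, h(6.25) ≈ 2.872, h(7) ≈ 3.000, h(7.75) ≈ 3.122, h(8.5) ≈ 3.240, h(9.25) ≈ 3.354, h(10) ≈ 3.464.
T_8 = (Δt/2)·[h(t_0) + 2h(t_1) + ... + 2h(t_{7}) + h(t_8)].
Sum ≈ 17.912.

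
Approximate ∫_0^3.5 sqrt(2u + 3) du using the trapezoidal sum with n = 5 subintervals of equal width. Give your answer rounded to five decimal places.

8.79827

Δu = (3.5 − 0)/5 = 0.7.
f(0) ≈ 1.73205, f(0.7) ≈ 2.09762, f(1.4) ≈ 2.40832, f(2.1) ≈ 2.68328, f(2.8) ≈ 2.93258, f(3.5) ≈ 3.16228.
T_5 = (Δu/2)·[f(u_0) + 2f(u_1) + ... + 2f(u_{4}) + f(u_5)].
Sum ≈ 8.79827.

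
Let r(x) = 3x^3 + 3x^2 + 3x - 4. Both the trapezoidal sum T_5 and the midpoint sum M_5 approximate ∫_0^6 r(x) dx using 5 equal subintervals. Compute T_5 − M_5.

64.8

T_5 = 1261.2.
M_5 = 1196.4.
T_5 − M_5 = 64.8.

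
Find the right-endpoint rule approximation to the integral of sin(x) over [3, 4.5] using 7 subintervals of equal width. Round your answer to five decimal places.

-0.89607

Δx = (4.5 − 3)/7 = 3/14.
Right endpoints: 45/14, 24/7, 51/14, 27/7, 57/14, 30/7, 4.5.
f(45/14) ≈ -0.07263, f(24/7) ≈ -0.28306, f(51/14) ≈ -0.48053, f(27/7) ≈ -0.65603, f(57/14) ≈ -0.80152, f(30/7) ≈ -0.91035, f(4.5) ≈ -0.97753.
Sum = Δx · [f(45/14) + f(24/7) + f(51/14) + ...].
Sum ≈ -0.89607.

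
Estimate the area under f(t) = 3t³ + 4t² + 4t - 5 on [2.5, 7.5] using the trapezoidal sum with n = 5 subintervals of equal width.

Δt = (7.5 − 2.5)/5 = 1.
f(2.5) = 76.875, f(3.5) = 186.625, f(4.5) = 367.375, f(5.5) = 637.125, f(6.5) = 1013.875, f(7.5) = 1515.625.
T_5 = (Δt/2)·[f(t_0) + 2f(t_1) + ... + 2f(t_{4}) + f(t_5)].
Sum = 3001.25.

3001.25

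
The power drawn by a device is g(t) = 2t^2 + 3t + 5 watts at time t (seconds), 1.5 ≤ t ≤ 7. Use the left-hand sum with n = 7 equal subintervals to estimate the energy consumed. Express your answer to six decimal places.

Δt = (7 − 1.5)/7 = 11/14.
Left endpoints: 1.5, 16/7, 43/14, 27/7, 65/14, 38/7, 87/14.
g(1.5) = 14, g(16/7) = 1093/49, g(43/14) = 1621/49, g(27/7) = 2270/49, g(65/14) = 3040/49, g(38/7) = 3931/49, g(87/14) = 4943/49.
Sum = Δt · [g(1.5) + g(16/7) + g(43/14) + ...].
Sum ≈ 281.959184.

281.959184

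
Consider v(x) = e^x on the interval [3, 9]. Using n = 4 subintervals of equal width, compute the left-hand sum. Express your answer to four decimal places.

Δx = (9 − 3)/4 = 1.5.
Left endpoints: 3, 4.5, 6, 7.5.
v(3) ≈ 20.0855, v(4.5) ≈ 90.0171, v(6) ≈ 403.4288, v(7.5) ≈ 1808.0424.
Sum = Δx · [v(3) + v(4.5) + v(6) + v(7.5)].
Sum ≈ 3482.3608.

3482.3608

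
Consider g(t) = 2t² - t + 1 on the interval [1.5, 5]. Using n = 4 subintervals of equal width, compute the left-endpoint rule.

55.7265625

Δt = (5 − 1.5)/4 = 0.875.
Left endpoints: 1.5, 2.375, 3.25, 4.125.
g(1.5) = 4, g(2.375) = 9.90625, g(3.25) = 18.875, g(4.125) = 30.90625.
Sum = Δt · [g(1.5) + g(2.375) + g(3.25) + g(4.125)].
Sum = 55.7265625.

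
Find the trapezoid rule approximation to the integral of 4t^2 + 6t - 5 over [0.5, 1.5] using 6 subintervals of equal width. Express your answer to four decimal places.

Δt = (1.5 − 0.5)/6 = 1/6.
f(0.5) = -1, f(2/3) = 7/9, f(5/6) = 25/9, f(1) = 5, f(7/6) = 67/9, f(4/3) = 91/9, f(1.5) = 13.
T_6 = (Δt/2)·[f(t_0) + 2f(t_1) + ... + 2f(t_{5}) + f(t_6)].
Sum ≈ 5.3519.

5.3519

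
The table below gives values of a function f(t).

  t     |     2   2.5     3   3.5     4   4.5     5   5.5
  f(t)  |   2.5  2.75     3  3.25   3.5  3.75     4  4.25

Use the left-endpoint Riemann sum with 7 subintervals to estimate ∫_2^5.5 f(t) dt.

Δt = 0.5.
Sum = 0.5·[2.5 + 2.75 + 3 + 3.25 + 3.5 + 3.75 + 4] = 11.375.

11.375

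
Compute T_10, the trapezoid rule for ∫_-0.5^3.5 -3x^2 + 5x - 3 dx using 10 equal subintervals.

-25.32

Δx = (3.5 − (-0.5))/10 = 0.4.
f(-0.5) = -6.25, f(-0.1) = -3.53, f(0.3) = -1.77, f(0.7) = -0.97, f(1.1) = -1.13, f(1.5) = -2.25, f(1.9) = -4.33, f(2.3) = -7.37, f(2.7) = -11.37, f(3.1) = -16.33, f(3.5) = -22.25.
T_10 = (Δx/2)·[f(x_0) + 2f(x_1) + ... + 2f(x_{9}) + f(x_10)].
Sum = -25.32.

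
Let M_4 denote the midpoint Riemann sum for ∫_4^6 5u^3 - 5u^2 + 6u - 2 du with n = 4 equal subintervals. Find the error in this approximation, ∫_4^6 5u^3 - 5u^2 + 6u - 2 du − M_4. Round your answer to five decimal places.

Exact integral: ∫_4^6 f(u) du ≈ 1102.6666667.
M_4 = 1099.75.
Error ≈ 1102.6666667 − 1099.75 ≈ 2.91667.

2.91667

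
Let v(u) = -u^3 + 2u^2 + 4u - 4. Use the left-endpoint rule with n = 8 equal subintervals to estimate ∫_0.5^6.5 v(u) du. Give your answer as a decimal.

Δu = (6.5 − 0.5)/8 = 0.75.
Left endpoints: 0.5, 1.25, 2, 2.75, 3.5, 4.25, 5, 5.75.
v(0.5) = -1.625, v(1.25) = 2.171875, v(2) = 4, v(2.75) = 1.328125, v(3.5) = -8.375, v(4.25) = -27.640625, v(5) = -59, v(5.75) = -104.984375.
Sum = Δu · [v(0.5) + v(1.25) + v(2) + ...].
Sum = -145.59375.

-145.59375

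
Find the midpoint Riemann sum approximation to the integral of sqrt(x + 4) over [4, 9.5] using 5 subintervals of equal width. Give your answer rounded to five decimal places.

17.98522

Δx = (9.5 − 4)/5 = 1.1.
Midpoints: 4.55, 5.65, 6.75, 7.85, 8.95.
f(4.55) ≈ 2.92404, f(5.65) ≈ 3.10644, f(6.75) ≈ 3.27872, f(7.85) ≈ 3.44238, f(8.95) ≈ 3.59861.
Sum = Δx · [f(4.55) + f(5.65) + f(6.75) + f(7.85) + f(8.95)].
Sum ≈ 17.98522.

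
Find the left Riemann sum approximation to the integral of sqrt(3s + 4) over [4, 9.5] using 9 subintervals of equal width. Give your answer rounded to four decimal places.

26.4276

Δs = (9.5 − 4)/9 = 11/18.
Left endpoints: 4, 83/18, 47/9, 35/6, 58/9, 127/18, 23/3, 149/18, 80/9.
f(4) ≈ 4.0000, f(83/18) ≈ 4.2230, f(47/9) ≈ 4.4347, f(35/6) ≈ 4.6368, f(58/9) ≈ 4.8305, f(127/18) ≈ 5.0166, f(23/3) ≈ 5.1962, f(149/18) ≈ 5.3697, f(80/9) ≈ 5.5377.
Sum = Δs · [f(4) + f(83/18) + f(47/9) + ...].
Sum ≈ 26.4276.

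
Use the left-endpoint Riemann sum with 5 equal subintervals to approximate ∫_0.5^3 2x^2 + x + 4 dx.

27.5

Δx = (3 − 0.5)/5 = 0.5.
Left endpoints: 0.5, 1, 1.5, 2, 2.5.
f(0.5) = 5, f(1) = 7, f(1.5) = 10, f(2) = 14, f(2.5) = 19.
Sum = Δx · [f(0.5) + f(1) + f(1.5) + f(2) + f(2.5)].
Sum = 27.5.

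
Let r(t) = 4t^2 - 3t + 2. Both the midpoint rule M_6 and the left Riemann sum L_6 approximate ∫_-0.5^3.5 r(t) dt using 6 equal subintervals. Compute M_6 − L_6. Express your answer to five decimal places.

M_6 ≈ 46.7407407.
L_6 ≈ 36.5185185.
M_6 − L_6 ≈ 10.22222.

10.22222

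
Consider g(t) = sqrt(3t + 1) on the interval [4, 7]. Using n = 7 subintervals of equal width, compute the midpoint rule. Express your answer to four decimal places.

Δt = (7 − 4)/7 = 3/7.
Midpoints: 59/14, 65/14, 71/14, 5.5, 83/14, 89/14, 95/14.
g(59/14) ≈ 3.6936, g(65/14) ≈ 3.8638, g(71/14) ≈ 4.0267, g(5.5) ≈ 4.1833, g(83/14) ≈ 4.3342, g(89/14) ≈ 4.4801, g(95/14) ≈ 4.6214.
Sum = Δt · [g(59/14) + g(65/14) + g(71/14) + ...].
Sum ≈ 12.5156.

12.5156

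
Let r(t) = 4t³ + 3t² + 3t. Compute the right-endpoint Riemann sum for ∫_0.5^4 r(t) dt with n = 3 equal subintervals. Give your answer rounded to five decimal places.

549.98611

Δt = (4 − 0.5)/3 = 7/6.
Right endpoints: 5/3, 17/6, 4.
r(5/3) = 860/27, r(17/6) = 13345/108, r(4) = 316.
Sum = Δt · [r(5/3) + r(17/6) + r(4)].
Sum ≈ 549.98611.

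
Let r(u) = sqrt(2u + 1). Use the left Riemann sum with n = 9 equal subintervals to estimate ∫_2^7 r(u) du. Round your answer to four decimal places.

15.1786

Δu = (7 − 2)/9 = 5/9.
Left endpoints: 2, 23/9, 28/9, 11/3, 38/9, 43/9, 16/3, 53/9, 58/9.
r(2) ≈ 2.2361, r(23/9) ≈ 2.4721, r(28/9) ≈ 2.6874, r(11/3) ≈ 2.8868, r(38/9) ≈ 3.0732, r(43/9) ≈ 3.2489, r(16/3) ≈ 3.4157, r(53/9) ≈ 3.5746, r(58/9) ≈ 3.7268.
Sum = Δu · [r(2) + r(23/9) + r(28/9) + ...].
Sum ≈ 15.1786.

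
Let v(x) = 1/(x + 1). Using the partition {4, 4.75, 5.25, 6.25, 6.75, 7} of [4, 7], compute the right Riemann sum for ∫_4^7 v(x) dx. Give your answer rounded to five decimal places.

0.44413

Subinterval widths: 0.75, 0.5, 1, 0.5, 0.25.
Right endpoints: 4.75, 5.25, 6.25, 6.75, 7.
v(4.75) = 4/23, v(5.25) = 0.16, v(6.25) = 4/29, v(6.75) = 4/31, v(7) = 0.125.
Sum = Σ Δx_i · v(x_i).
Sum ≈ 0.44413.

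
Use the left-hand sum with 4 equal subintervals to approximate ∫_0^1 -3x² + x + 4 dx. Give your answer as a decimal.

3.71875

Δx = (1 − 0)/4 = 0.25.
Left endpoints: 0, 0.25, 0.5, 0.75.
f(0) = 4, f(0.25) = 4.0625, f(0.5) = 3.75, f(0.75) = 3.0625.
Sum = Δx · [f(0) + f(0.25) + f(0.5) + f(0.75)].
Sum = 3.71875.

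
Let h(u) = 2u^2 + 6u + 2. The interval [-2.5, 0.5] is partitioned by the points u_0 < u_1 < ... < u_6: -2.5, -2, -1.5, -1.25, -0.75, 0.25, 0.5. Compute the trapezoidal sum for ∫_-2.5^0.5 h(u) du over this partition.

Subinterval widths: 0.5, 0.5, 0.25, 0.5, 1, 0.25.
h(-2.5) = -0.5, h(-2) = -2, h(-1.5) = -2.5, h(-1.25) = -2.375, h(-0.75) = -1.375, h(0.25) = 3.625, h(0.5) = 5.5.
On each subinterval the trapezoid contributes (Δu_i/2)·[h(u_{i-1}) + h(u_i)].
Sum = -1.03125.

-1.03125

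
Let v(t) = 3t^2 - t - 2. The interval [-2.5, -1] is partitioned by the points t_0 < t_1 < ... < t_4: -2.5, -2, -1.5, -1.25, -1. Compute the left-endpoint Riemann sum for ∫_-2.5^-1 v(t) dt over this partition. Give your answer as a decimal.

Subinterval widths: 0.5, 0.5, 0.25, 0.25.
Left endpoints: -2.5, -2, -1.5, -1.25.
v(-2.5) = 19.25, v(-2) = 12, v(-1.5) = 6.25, v(-1.25) = 3.9375.
Sum = Σ Δt_i · v(t_i).
Sum = 18.171875.

18.171875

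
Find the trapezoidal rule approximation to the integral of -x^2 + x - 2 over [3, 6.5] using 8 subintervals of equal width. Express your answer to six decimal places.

-73.028320

Δx = (6.5 − 3)/8 = 0.4375.
f(3) = -8, f(3.4375) = -10.37890625, f(3.875) = -13.140625, f(4.3125) = -16.28515625, f(4.75) = -19.8125, f(5.1875) = -23.72265625, f(5.625) = -28.015625, f(6.0625) = -32.69140625, f(6.5) = -37.75.
T_8 = (Δx/2)·[f(x_0) + 2f(x_1) + ... + 2f(x_{7}) + f(x_8)].
Sum ≈ -73.028320.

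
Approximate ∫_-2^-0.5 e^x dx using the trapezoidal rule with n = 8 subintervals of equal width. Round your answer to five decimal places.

Δx = (-0.5 − (-2))/8 = 0.1875.
f(-2) ≈ 0.13534, f(-1.8125) ≈ 0.16325, f(-1.625) ≈ 0.19691, f(-1.4375) ≈ 0.23752, f(-1.25) ≈ 0.28650, f(-1.0625) ≈ 0.34559, f(-0.875) ≈ 0.41686, f(-0.6875) ≈ 0.50283, f(-0.5) ≈ 0.60653.
T_8 = (Δx/2)·[f(x_0) + 2f(x_1) + ... + 2f(x_{7}) + f(x_8)].
Sum ≈ 0.47258.

0.47258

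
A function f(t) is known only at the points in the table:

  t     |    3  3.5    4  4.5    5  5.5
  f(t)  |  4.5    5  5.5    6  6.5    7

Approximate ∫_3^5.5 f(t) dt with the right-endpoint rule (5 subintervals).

Δt = 0.5.
Sum = 0.5·[5 + 5.5 + 6 + 6.5 + 7] = 15.

15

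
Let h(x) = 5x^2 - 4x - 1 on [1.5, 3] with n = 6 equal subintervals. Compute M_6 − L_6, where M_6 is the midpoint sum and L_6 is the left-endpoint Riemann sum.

3.3515625

M_6 = 24.3359375.
L_6 = 20.984375.
M_6 − L_6 = 3.3515625.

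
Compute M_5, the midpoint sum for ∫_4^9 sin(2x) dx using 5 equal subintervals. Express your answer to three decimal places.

-0.479

Δx = (9 − 4)/5 = 1.
Midpoints: 4.5, 5.5, 6.5, 7.5, 8.5.
f(4.5) ≈ 0.412, f(5.5) ≈ -1.000, f(6.5) ≈ 0.420, f(7.5) ≈ 0.650, f(8.5) ≈ -0.961.
Sum = Δx · [f(4.5) + f(5.5) + f(6.5) + f(7.5) + f(8.5)].
Sum ≈ -0.479.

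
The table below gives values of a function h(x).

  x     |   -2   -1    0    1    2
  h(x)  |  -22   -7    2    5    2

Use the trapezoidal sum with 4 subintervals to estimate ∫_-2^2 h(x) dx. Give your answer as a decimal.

-10

Δx = 1.
T_4 = (1/2)·[(-22) + 2·(-7) + 2·2 + 2·5 + 2] = -10.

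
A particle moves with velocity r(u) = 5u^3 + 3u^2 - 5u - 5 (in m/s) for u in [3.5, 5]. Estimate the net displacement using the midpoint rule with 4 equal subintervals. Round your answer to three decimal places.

Δu = (5 − 3.5)/4 = 0.375.
Midpoints: 3.6875, 4.0625, 4.4375, 4.8125.
r(3.6875) = 1097983/4096, r(4.0625) = 1472245/4096, r(4.4375) = 1920163/4096, r(4.8125) = 2448217/4096.
Sum = Δu · [r(3.6875) + r(4.0625) + r(4.4375) + r(4.8125)].
Sum ≈ 635.249.

635.249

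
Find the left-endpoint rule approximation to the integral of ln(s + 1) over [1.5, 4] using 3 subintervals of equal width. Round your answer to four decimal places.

Δs = (4 − 1.5)/3 = 5/6.
Left endpoints: 1.5, 7/3, 19/6.
f(1.5) ≈ 0.9163, f(7/3) ≈ 1.2040, f(19/6) ≈ 1.4271.
Sum = Δs · [f(1.5) + f(7/3) + f(19/6)].
Sum ≈ 2.9561.

2.9561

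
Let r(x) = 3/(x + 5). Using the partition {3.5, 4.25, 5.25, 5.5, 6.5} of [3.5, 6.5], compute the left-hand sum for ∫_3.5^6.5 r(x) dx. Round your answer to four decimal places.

0.9479

Subinterval widths: 0.75, 1, 0.25, 1.
Left endpoints: 3.5, 4.25, 5.25, 5.5.
r(3.5) = 6/17, r(4.25) = 12/37, r(5.25) = 12/41, r(5.5) = 2/7.
Sum = Σ Δx_i · r(x_i).
Sum ≈ 0.9479.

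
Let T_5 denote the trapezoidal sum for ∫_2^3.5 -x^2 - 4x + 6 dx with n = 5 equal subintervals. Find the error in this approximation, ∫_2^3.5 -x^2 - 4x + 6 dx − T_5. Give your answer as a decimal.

0.0225

Exact integral: ∫_2^3.5 f(x) dx = -19.125.
T_5 = -19.1475.
Error = -19.125 − (-19.1475) = 0.0225.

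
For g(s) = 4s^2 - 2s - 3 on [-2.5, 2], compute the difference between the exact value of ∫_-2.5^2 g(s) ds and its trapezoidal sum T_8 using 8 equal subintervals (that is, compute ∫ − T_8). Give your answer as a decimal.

Exact integral: ∫_-2.5^2 g(s) ds = 20.25.
T_8 = 21.19921875.
Error = 20.25 − 21.19921875 = -0.94921875.

-0.94921875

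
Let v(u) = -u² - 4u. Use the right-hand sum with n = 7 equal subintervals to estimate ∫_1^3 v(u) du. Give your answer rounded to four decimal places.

Δu = (3 − 1)/7 = 2/7.
Right endpoints: 9/7, 11/7, 13/7, 15/7, 17/7, 19/7, 3.
v(9/7) = -333/49, v(11/7) = -429/49, v(13/7) = -533/49, v(15/7) = -645/49, v(17/7) = -765/49, v(19/7) = -893/49, v(3) = -21.
Sum = Δu · [v(9/7) + v(11/7) + v(13/7) + ...].
Sum ≈ -26.9796.

-26.9796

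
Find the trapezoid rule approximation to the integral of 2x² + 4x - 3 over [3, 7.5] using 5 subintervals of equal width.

345.465

Δx = (7.5 − 3)/5 = 0.9.
f(3) = 27, f(3.9) = 43.02, f(4.8) = 62.28, f(5.7) = 84.78, f(6.6) = 110.52, f(7.5) = 139.5.
T_5 = (Δx/2)·[f(x_0) + 2f(x_1) + ... + 2f(x_{4}) + f(x_5)].
Sum = 345.465.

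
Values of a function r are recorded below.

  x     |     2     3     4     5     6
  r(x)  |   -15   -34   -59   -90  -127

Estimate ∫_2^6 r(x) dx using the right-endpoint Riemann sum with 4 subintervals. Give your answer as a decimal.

-310

Δx = 1.
Sum = 1·[(-34) + (-59) + (-90) + (-127)] = -310.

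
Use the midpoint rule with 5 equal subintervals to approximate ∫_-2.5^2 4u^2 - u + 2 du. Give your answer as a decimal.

Δu = (2 − (-2.5))/5 = 0.9.
Midpoints: -2.05, -1.15, -0.25, 0.65, 1.55.
f(-2.05) = 20.86, f(-1.15) = 8.44, f(-0.25) = 2.5, f(0.65) = 3.04, f(1.55) = 10.06.
Sum = Δu · [f(-2.05) + f(-1.15) + f(-0.25) + f(0.65) + f(1.55)].
Sum = 40.41.

40.41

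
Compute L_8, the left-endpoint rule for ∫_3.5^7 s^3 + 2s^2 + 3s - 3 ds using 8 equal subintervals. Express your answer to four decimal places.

Δs = (7 − 3.5)/8 = 0.4375.
Left endpoints: 3.5, 3.9375, 4.375, 4.8125, 5.25, 5.6875, 6.125, 6.5625.
f(3.5) = 74.875, f(3.9375) = 413151/4096, f(4.375) = 67659/512, f(4.8125) = 693109/4096, f(5.25) = 212.578125, f(5.6875) = 1076163/4096, f(6.125) = 163937/512, f(6.5625) = 1578777/4096.
Sum = Δs · [f(3.5) + f(3.9375) + f(4.375) + ...].
Sum ≈ 725.3972.

725.3972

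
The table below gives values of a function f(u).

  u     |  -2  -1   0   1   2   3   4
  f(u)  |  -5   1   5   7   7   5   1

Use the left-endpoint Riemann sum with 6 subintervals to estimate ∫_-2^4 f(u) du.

20

Δu = 1.
Sum = 1·[(-5) + 1 + 5 + 7 + 7 + 5] = 20.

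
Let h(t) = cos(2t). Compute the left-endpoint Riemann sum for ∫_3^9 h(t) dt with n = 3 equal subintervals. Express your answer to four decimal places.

0.5157

Δt = (9 − 3)/3 = 2.
Left endpoints: 3, 5, 7.
h(3) ≈ 0.9602, h(5) ≈ -0.8391, h(7) ≈ 0.1367.
Sum = Δt · [h(3) + h(5) + h(7)].
Sum ≈ 0.5157.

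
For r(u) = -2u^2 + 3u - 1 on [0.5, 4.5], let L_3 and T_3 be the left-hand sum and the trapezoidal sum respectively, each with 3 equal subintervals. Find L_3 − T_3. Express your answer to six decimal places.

L_3 ≈ -18.37037037.
T_3 ≈ -37.03703704.
L_3 − T_3 ≈ 18.666667.

18.666667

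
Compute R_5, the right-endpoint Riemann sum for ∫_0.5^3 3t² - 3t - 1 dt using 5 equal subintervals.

Δt = (3 − 0.5)/5 = 0.5.
Right endpoints: 1, 1.5, 2, 2.5, 3.
f(1) = -1, f(1.5) = 1.25, f(2) = 5, f(2.5) = 10.25, f(3) = 17.
Sum = Δt · [f(1) + f(1.5) + f(2) + f(2.5) + f(3)].
Sum = 16.25.

16.25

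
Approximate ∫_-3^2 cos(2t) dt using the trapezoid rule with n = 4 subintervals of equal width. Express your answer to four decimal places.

-0.2152

Δt = (2 − (-3))/4 = 1.25.
f(-3) ≈ 0.9602, f(-1.75) ≈ -0.9365, f(-0.5) ≈ 0.5403, f(0.75) ≈ 0.0707, f(2) ≈ -0.6536.
T_4 = (Δt/2)·[f(t_0) + 2f(t_1) + 2f(t_2) + 2f(t_3) + f(t_4)].
Sum ≈ -0.2152.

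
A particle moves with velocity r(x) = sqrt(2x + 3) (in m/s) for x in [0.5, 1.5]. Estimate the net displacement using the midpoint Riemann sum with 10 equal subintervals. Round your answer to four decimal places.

2.2324

Δx = (1.5 − 0.5)/10 = 0.1.
Midpoints: 0.55, 0.65, 0.75, 0.85, 0.95, 1.05, 1.15, 1.25, 1.35, 1.45.
r(0.55) ≈ 2.0248, r(0.65) ≈ 2.0736, r(0.75) ≈ 2.1213, r(0.85) ≈ 2.1679, r(0.95) ≈ 2.2136, r(1.05) ≈ 2.2583, r(1.15) ≈ 2.3022, r(1.25) ≈ 2.3452, r(1.35) ≈ 2.3875, r(1.45) ≈ 2.4290.
Sum = Δx · [r(0.55) + r(0.65) + r(0.75) + ...].
Sum ≈ 2.2324.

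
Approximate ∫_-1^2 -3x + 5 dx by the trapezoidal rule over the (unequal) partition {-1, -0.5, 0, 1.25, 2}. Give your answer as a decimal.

10.5

Subinterval widths: 0.5, 0.5, 1.25, 0.75.
f(-1) = 8, f(-0.5) = 6.5, f(0) = 5, f(1.25) = 1.25, f(2) = -1.
On each subinterval the trapezoid contributes (Δx_i/2)·[f(x_{i-1}) + f(x_i)].
Sum = 10.5.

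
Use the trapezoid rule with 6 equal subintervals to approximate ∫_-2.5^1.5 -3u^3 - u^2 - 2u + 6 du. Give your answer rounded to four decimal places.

48.2037

Δu = (1.5 − (-2.5))/6 = 2/3.
f(-2.5) = 51.625, f(-11/6) = 595/24, f(-7/6) = 845/72, f(-0.5) = 7.125, f(1/6) = 5.625, f(5/6) = 137/72, f(1.5) = -9.375.
T_6 = (Δu/2)·[f(u_0) + 2f(u_1) + ... + 2f(u_{5}) + f(u_6)].
Sum ≈ 48.2037.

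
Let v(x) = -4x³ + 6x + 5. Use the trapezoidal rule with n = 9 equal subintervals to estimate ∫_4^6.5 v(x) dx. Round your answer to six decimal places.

Δx = (6.5 − 4)/9 = 5/18.
v(4) = -227, v(77/18) = -411821/1458, v(41/9) = -252113/729, v(29/6) = -22553/54, v(46/9) = -363343/729, v(97/18) = -858241/1458, v(17/3) = -18599/27, v(107/18) = -1165751/1458, v(56/9) = -671603/729, v(6.5) = -1054.5.
T_9 = (Δx/2)·[v(x_0) + 2v(x_1) + ... + 2v(x_{8}) + v(x_9)].
Sum ≈ -1439.837963.

-1439.837963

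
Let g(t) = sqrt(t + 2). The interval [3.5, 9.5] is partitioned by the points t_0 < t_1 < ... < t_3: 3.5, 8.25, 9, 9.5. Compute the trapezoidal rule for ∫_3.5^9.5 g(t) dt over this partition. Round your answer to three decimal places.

Subinterval widths: 4.75, 0.75, 0.5.
g(3.5) ≈ 2.345, g(8.25) ≈ 3.202, g(9) ≈ 3.317, g(9.5) ≈ 3.391.
On each subinterval the trapezoid contributes (Δt_i/2)·[g(t_{i-1}) + g(t_i)].
Sum ≈ 17.295.

17.295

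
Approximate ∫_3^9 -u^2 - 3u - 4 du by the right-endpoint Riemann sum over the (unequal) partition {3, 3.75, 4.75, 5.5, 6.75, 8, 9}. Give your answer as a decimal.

Subinterval widths: 0.75, 1, 0.75, 1.25, 1.25, 1.
Right endpoints: 3.75, 4.75, 5.5, 6.75, 8, 9.
f(3.75) = -29.3125, f(4.75) = -40.8125, f(5.5) = -50.75, f(6.75) = -69.8125, f(8) = -92, f(9) = -112.
Sum = Σ Δu_i · f(u_i).
Sum = -415.125.

-415.125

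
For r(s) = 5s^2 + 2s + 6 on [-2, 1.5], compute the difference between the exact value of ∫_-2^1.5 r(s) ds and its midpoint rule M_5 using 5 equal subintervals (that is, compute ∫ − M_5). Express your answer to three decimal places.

Exact integral: ∫_-2^1.5 r(s) ds ≈ 38.20833.
M_5 = 37.49375.
Error ≈ 38.20833 − 37.49375 ≈ 0.715.

0.715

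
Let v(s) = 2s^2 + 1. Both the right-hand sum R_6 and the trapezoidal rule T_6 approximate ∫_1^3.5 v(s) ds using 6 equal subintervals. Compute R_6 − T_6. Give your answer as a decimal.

R_6 ≈ 35.2488426.
T_6 ≈ 30.5613426.
R_6 − T_6 = 4.6875.

4.6875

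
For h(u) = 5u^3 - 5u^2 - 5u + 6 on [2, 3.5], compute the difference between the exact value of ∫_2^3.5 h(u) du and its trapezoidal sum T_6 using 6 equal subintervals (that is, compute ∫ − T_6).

Exact integral: ∫_2^3.5 h(u) du = 97.828125.
T_6 = 98.39453125.
Error = 97.828125 − 98.39453125 = -0.56640625.

-0.56640625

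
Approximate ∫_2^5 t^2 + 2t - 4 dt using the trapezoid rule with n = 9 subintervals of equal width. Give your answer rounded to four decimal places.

48.0556

Δt = (5 − 2)/9 = 1/3.
f(2) = 4, f(7/3) = 55/9, f(8/3) = 76/9, f(3) = 11, f(10/3) = 124/9, f(11/3) = 151/9, f(4) = 20, f(13/3) = 211/9, f(14/3) = 244/9, f(5) = 31.
T_9 = (Δt/2)·[f(t_0) + 2f(t_1) + ... + 2f(t_{8}) + f(t_9)].
Sum ≈ 48.0556.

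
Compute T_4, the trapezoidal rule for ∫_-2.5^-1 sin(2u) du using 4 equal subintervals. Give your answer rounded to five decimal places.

0.33335

Δu = (-1 − (-2.5))/4 = 0.375.
f(-2.5) ≈ 0.95892, f(-2.125) ≈ 0.89499, f(-1.75) ≈ 0.35078, f(-1.375) ≈ -0.38166, f(-1) ≈ -0.90930.
T_4 = (Δu/2)·[f(u_0) + 2f(u_1) + 2f(u_2) + 2f(u_3) + f(u_4)].
Sum ≈ 0.33335.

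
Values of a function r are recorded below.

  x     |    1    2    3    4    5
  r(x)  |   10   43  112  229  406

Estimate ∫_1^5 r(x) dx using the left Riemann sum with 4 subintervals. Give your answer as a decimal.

394

Δx = 1.
Sum = 1·[10 + 43 + 112 + 229] = 394.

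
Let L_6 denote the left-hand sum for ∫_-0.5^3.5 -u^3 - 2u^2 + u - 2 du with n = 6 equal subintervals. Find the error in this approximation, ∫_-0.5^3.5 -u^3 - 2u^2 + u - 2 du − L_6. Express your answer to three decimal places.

Exact integral: ∫_-0.5^3.5 f(u) du ≈ -68.16667.
L_6 ≈ -49.09259.
Error ≈ -68.16667 − (-49.09259) ≈ -19.074.

-19.074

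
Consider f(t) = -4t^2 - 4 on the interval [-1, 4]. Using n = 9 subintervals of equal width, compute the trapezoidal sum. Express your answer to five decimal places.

Δt = (4 − (-1))/9 = 5/9.
f(-1) = -8, f(-4/9) = -388/81, f(1/9) = -328/81, f(2/3) = -52/9, f(11/9) = -808/81, f(16/9) = -1348/81, f(7/3) = -232/9, f(26/9) = -3028/81, f(31/9) = -4168/81, f(4) = -68.
T_9 = (Δt/2)·[f(t_0) + 2f(t_1) + ... + 2f(t_{8}) + f(t_9)].
Sum ≈ -107.69547.

-107.69547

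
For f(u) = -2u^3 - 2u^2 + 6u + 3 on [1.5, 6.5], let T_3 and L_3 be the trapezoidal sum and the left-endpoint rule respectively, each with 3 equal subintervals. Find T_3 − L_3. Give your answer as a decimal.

T_3 ≈ -996.01852.
L_3 ≈ -502.26852.
T_3 − L_3 = -493.75.

-493.75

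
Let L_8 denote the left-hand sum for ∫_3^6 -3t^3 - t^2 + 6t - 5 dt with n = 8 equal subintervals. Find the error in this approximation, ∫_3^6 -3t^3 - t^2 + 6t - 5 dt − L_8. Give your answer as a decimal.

-105.08203125

Exact integral: ∫_3^6 f(t) dt = -908.25.
L_8 = -803.16796875.
Error = -908.25 − (-803.16796875) = -105.08203125.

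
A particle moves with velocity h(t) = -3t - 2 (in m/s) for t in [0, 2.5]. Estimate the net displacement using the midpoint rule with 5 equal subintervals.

-14.375

Δt = (2.5 − 0)/5 = 0.5.
Midpoints: 0.25, 0.75, 1.25, 1.75, 2.25.
h(0.25) = -2.75, h(0.75) = -4.25, h(1.25) = -5.75, h(1.75) = -7.25, h(2.25) = -8.75.
Sum = Δt · [h(0.25) + h(0.75) + h(1.25) + h(1.75) + h(2.25)].
Sum = -14.375.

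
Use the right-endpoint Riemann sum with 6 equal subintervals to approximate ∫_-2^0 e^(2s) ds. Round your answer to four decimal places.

Δs = (0 − (-2))/6 = 1/3.
Right endpoints: -5/3, -4/3, -1, -2/3, -1/3, 0.
f(-5/3) ≈ 0.0357, f(-4/3) ≈ 0.0695, f(-1) ≈ 0.1353, f(-2/3) ≈ 0.2636, f(-1/3) ≈ 0.5134, f(0) ≈ 1.0000.
Sum = Δs · [f(-5/3) + f(-4/3) + f(-1) + ...].
Sum ≈ 0.6725.

0.6725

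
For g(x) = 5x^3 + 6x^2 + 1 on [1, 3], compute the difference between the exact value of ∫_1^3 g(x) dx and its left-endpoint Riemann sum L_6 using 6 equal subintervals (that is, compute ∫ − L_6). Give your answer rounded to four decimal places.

Exact integral: ∫_1^3 g(x) dx = 154.
L_6 ≈ 125.666667.
Error ≈ 154 − 125.666667 ≈ 28.3333.

28.3333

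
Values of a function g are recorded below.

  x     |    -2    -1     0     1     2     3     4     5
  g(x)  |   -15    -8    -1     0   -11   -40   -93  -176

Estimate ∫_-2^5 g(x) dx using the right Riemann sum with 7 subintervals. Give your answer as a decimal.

Δx = 1.
Sum = 1·[(-8) + (-1) + 0 + (-11) + (-40) + (-93) + (-176)] = -329.

-329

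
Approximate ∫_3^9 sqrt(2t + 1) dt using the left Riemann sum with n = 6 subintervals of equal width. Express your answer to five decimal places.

20.56402

Δt = (9 − 3)/6 = 1.
Left endpoints: 3, 4, 5, 6, 7, 8.
f(3) ≈ 2.64575, f(4) ≈ 3.00000, f(5) ≈ 3.31662, f(6) ≈ 3.60555, f(7) ≈ 3.87298, f(8) ≈ 4.12311.
Sum = Δt · [f(3) + f(4) + f(5) + ...].
Sum ≈ 20.56402.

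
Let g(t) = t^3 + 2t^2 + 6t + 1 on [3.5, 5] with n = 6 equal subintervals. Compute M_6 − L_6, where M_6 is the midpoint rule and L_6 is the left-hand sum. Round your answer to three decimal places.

14.232

M_6 ≈ 213.11914.
L_6 = 198.88671875.
M_6 − L_6 ≈ 14.232.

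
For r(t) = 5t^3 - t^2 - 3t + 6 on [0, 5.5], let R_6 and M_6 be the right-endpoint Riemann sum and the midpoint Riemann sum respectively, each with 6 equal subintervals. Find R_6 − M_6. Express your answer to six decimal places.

R_6 ≈ 1466.84649884.
M_6 ≈ 1060.49341725.
R_6 − M_6 ≈ 406.353082.

406.353082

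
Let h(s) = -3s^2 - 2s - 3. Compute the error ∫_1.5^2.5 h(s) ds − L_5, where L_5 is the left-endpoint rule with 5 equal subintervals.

-1.38

Exact integral: ∫_1.5^2.5 h(s) ds = -19.25.
L_5 = -17.87.
Error = -19.25 − (-17.87) = -1.38.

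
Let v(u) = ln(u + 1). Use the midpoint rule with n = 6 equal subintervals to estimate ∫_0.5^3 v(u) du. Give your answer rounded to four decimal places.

Δu = (3 − 0.5)/6 = 5/12.
Midpoints: 17/24, 1.125, 37/24, 47/24, 2.375, 67/24.
v(17/24) ≈ 0.5355, v(1.125) ≈ 0.7538, v(37/24) ≈ 0.9328, v(47/24) ≈ 1.0846, v(2.375) ≈ 1.2164, v(67/24) ≈ 1.3328.
Sum = Δu · [v(17/24) + v(1.125) + v(37/24) + ...].
Sum ≈ 2.4400.

2.4400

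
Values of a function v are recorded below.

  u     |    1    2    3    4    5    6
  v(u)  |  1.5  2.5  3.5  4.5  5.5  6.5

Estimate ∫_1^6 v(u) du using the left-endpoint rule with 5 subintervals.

Δu = 1.
Sum = 1·[1.5 + 2.5 + 3.5 + 4.5 + 5.5] = 17.5.

17.5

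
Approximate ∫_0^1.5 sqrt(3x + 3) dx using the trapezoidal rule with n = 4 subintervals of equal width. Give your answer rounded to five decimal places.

3.40594

Δx = (1.5 − 0)/4 = 0.375.
f(0) ≈ 1.73205, f(0.375) ≈ 2.03101, f(0.75) ≈ 2.29129, f(1.125) ≈ 2.52488, f(1.5) ≈ 2.73861.
T_4 = (Δx/2)·[f(x_0) + 2f(x_1) + 2f(x_2) + 2f(x_3) + f(x_4)].
Sum ≈ 3.40594.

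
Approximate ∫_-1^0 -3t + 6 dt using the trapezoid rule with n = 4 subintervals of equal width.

7.5

Δt = (0 − (-1))/4 = 0.25.
f(-1) = 9, f(-0.75) = 8.25, f(-0.5) = 7.5, f(-0.25) = 6.75, f(0) = 6.
T_4 = (Δt/2)·[f(t_0) + 2f(t_1) + 2f(t_2) + 2f(t_3) + f(t_4)].
Sum = 7.5.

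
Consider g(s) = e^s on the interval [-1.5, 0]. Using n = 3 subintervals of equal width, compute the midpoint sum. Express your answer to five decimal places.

0.76884

Δs = (0 − (-1.5))/3 = 0.5.
Midpoints: -1.25, -0.75, -0.25.
g(-1.25) ≈ 0.28650, g(-0.75) ≈ 0.47237, g(-0.25) ≈ 0.77880.
Sum = Δs · [g(-1.25) + g(-0.75) + g(-0.25)].
Sum ≈ 0.76884.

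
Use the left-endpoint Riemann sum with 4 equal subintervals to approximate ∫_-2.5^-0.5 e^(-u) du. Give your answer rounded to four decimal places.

Δu = (-0.5 − (-2.5))/4 = 0.5.
Left endpoints: -2.5, -2, -1.5, -1.
f(-2.5) ≈ 12.1825, f(-2) ≈ 7.3891, f(-1.5) ≈ 4.4817, f(-1) ≈ 2.7183.
Sum = Δu · [f(-2.5) + f(-2) + f(-1.5) + f(-1)].
Sum ≈ 13.3858.

13.3858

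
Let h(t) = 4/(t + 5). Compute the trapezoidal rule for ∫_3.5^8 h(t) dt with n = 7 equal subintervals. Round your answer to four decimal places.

1.7006

Δt = (8 − 3.5)/7 = 9/14.
h(3.5) = 8/17, h(29/7) = 0.4375, h(67/14) = 56/137, h(38/7) = 28/73, h(85/14) = 56/155, h(47/7) = 14/41, h(103/14) = 56/173, h(8) = 4/13.
T_7 = (Δt/2)·[h(t_0) + 2h(t_1) + ... + 2h(t_{6}) + h(t_7)].
Sum ≈ 1.7006.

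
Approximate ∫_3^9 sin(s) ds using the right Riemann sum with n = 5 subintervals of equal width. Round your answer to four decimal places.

0.0934

Δs = (9 − 3)/5 = 1.2.
Right endpoints: 4.2, 5.4, 6.6, 7.8, 9.
f(4.2) ≈ -0.8716, f(5.4) ≈ -0.7728, f(6.6) ≈ 0.3115, f(7.8) ≈ 0.9985, f(9) ≈ 0.4121.
Sum = Δs · [f(4.2) + f(5.4) + f(6.6) + f(7.8) + f(9)].
Sum ≈ 0.0934.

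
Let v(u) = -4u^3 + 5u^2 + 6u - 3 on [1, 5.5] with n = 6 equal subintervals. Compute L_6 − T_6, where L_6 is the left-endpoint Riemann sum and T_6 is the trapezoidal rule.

183.09375

L_6 = -395.4375.
T_6 = -578.53125.
L_6 − T_6 = 183.09375.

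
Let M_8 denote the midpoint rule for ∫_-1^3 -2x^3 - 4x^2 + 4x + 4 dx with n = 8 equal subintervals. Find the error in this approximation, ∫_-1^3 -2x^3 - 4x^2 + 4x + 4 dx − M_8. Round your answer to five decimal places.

-0.83333

Exact integral: ∫_-1^3 f(x) dx ≈ -45.3333333.
M_8 = -44.5.
Error ≈ -45.3333333 − (-44.5) ≈ -0.83333.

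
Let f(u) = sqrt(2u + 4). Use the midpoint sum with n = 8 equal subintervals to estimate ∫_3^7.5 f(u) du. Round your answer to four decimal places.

17.0666

Δu = (7.5 − 3)/8 = 0.5625.
Midpoints: 3.28125, 3.84375, 4.40625, 4.96875, 5.53125, 6.09375, 6.65625, 7.21875.
f(3.28125) ≈ 3.2500, f(3.84375) ≈ 3.4187, f(4.40625) ≈ 3.5795, f(4.96875) ≈ 3.7333, f(5.53125) ≈ 3.8810, f(6.09375) ≈ 4.0234, f(6.65625) ≈ 4.1608, f(7.21875) ≈ 4.2939.
Sum = Δu · [f(3.28125) + f(3.84375) + f(4.40625) + ...].
Sum ≈ 17.0666.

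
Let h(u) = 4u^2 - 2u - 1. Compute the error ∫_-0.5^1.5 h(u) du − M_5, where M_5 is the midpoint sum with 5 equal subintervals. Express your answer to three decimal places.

0.107

Exact integral: ∫_-0.5^1.5 h(u) du ≈ 0.66667.
M_5 = 0.56.
Error ≈ 0.66667 − 0.56 ≈ 0.107.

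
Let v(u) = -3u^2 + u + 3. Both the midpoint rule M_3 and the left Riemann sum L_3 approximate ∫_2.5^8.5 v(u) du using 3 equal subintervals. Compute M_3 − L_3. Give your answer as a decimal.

-174

M_3 = -541.5.
L_3 = -367.5.
M_3 − L_3 = -174.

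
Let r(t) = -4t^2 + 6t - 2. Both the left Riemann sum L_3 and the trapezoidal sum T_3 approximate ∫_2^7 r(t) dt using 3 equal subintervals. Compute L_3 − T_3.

125

L_3 ≈ -205.925926.
T_3 ≈ -330.925926.
L_3 − T_3 = 125.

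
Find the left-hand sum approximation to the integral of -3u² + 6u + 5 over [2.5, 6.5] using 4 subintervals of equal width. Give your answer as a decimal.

Δu = (6.5 − 2.5)/4 = 1.
Left endpoints: 2.5, 3.5, 4.5, 5.5.
f(2.5) = 1.25, f(3.5) = -10.75, f(4.5) = -28.75, f(5.5) = -52.75.
Sum = Δu · [f(2.5) + f(3.5) + f(4.5) + f(5.5)].
Sum = -91.

-91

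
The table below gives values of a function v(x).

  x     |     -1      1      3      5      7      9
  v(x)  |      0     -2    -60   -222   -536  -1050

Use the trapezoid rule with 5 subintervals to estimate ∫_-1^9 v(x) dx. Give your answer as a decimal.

-2690

Δx = 2.
T_5 = (2/2)·[0 + 2·(-2) + 2·(-60) + 2·(-222) + 2·(-536) + (-1050)] = -2690.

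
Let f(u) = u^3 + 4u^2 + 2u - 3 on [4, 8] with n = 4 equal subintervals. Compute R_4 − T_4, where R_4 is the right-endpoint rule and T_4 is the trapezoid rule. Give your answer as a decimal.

R_4 = 1932.
T_4 = 1608.
R_4 − T_4 = 324.

324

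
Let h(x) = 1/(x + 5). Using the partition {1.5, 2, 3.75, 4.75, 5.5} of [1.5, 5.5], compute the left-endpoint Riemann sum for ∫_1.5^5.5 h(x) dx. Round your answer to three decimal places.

Subinterval widths: 0.5, 1.75, 1, 0.75.
Left endpoints: 1.5, 2, 3.75, 4.75.
h(1.5) = 2/13, h(2) = 1/7, h(3.75) = 4/35, h(4.75) = 4/39.
Sum = Σ Δx_i · h(x_i).
Sum ≈ 0.518.

0.518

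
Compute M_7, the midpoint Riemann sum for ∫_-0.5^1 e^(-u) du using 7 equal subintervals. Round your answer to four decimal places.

1.2784

Δu = (1 − (-0.5))/7 = 3/14.
Midpoints: -11/28, -5/28, 1/28, 0.25, 13/28, 19/28, 25/28.
f(-11/28) ≈ 1.4812, f(-5/28) ≈ 1.1955, f(1/28) ≈ 0.9649, f(0.25) ≈ 0.7788, f(13/28) ≈ 0.6286, f(19/28) ≈ 0.5073, f(25/28) ≈ 0.4095.
Sum = Δu · [f(-11/28) + f(-5/28) + f(1/28) + ...].
Sum ≈ 1.2784.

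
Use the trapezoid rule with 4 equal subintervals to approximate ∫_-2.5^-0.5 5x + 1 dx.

-13

Δx = (-0.5 − (-2.5))/4 = 0.5.
f(-2.5) = -11.5, f(-2) = -9, f(-1.5) = -6.5, f(-1) = -4, f(-0.5) = -1.5.
T_4 = (Δx/2)·[f(x_0) + 2f(x_1) + 2f(x_2) + 2f(x_3) + f(x_4)].
Sum = -13.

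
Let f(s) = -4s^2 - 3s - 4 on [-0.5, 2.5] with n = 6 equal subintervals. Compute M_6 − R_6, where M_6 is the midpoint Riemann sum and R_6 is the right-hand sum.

M_6 = -41.75.
R_6 = -50.75.
M_6 − R_6 = 9.

9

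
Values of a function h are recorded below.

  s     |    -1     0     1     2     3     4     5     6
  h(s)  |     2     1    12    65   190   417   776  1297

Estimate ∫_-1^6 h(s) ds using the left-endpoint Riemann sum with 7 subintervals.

Δs = 1.
Sum = 1·[2 + 1 + 12 + 65 + 190 + 417 + 776] = 1463.

1463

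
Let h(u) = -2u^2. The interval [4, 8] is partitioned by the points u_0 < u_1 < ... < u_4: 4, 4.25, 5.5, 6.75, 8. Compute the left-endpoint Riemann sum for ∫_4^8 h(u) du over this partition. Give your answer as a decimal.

-242.6875

Subinterval widths: 0.25, 1.25, 1.25, 1.25.
Left endpoints: 4, 4.25, 5.5, 6.75.
h(4) = -32, h(4.25) = -36.125, h(5.5) = -60.5, h(6.75) = -91.125.
Sum = Σ Δu_i · h(u_i).
Sum = -242.6875.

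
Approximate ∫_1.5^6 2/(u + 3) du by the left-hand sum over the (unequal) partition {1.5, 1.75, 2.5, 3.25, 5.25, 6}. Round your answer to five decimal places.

1.52145

Subinterval widths: 0.25, 0.75, 0.75, 2, 0.75.
Left endpoints: 1.5, 1.75, 2.5, 3.25, 5.25.
f(1.5) = 4/9, f(1.75) = 8/19, f(2.5) = 4/11, f(3.25) = 0.32, f(5.25) = 8/33.
Sum = Σ Δu_i · f(u_i).
Sum ≈ 1.52145.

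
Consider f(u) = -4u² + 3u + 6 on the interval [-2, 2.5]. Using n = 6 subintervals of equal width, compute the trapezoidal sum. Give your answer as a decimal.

Δu = (2.5 − (-2))/6 = 0.75.
f(-2) = -16, f(-1.25) = -4, f(-0.5) = 3.5, f(0.25) = 6.5, f(1) = 5, f(1.75) = -1, f(2.5) = -11.5.
T_6 = (Δu/2)·[f(u_0) + 2f(u_1) + ... + 2f(u_{5}) + f(u_6)].
Sum = -2.8125.

-2.8125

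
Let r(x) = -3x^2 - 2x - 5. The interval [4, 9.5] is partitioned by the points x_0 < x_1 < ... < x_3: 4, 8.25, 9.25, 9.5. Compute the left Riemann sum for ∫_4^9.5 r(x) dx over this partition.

Subinterval widths: 4.25, 1, 0.25.
Left endpoints: 4, 8.25, 9.25.
r(4) = -61, r(8.25) = -225.6875, r(9.25) = -280.1875.
Sum = Σ Δx_i · r(x_i).
Sum = -554.984375.

-554.984375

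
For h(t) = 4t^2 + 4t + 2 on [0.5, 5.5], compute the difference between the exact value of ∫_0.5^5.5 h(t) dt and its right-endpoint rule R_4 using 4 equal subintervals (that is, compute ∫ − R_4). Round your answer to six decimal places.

Exact integral: ∫_0.5^5.5 h(t) dt ≈ 291.66666667.
R_4 = 384.375.
Error ≈ 291.66666667 − 384.375 ≈ -92.708333.

-92.708333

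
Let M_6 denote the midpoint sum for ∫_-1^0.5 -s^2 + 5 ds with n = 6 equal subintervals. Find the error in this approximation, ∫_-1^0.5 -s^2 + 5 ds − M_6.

-0.0078125

Exact integral: ∫_-1^0.5 f(s) ds = 7.125.
M_6 = 7.1328125.
Error = 7.125 − 7.1328125 = -0.0078125.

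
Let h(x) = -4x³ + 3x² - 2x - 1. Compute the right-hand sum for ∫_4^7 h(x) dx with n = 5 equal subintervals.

Δx = (7 − 4)/5 = 0.6.
Right endpoints: 4.6, 5.2, 5.8, 6.4, 7.
h(4.6) = -336.064, h(5.2) = -492.712, h(5.8) = -692.128, h(6.4) = -939.496, h(7) = -1240.
Sum = Δx · [h(4.6) + h(5.2) + h(5.8) + h(6.4) + h(7)].
Sum = -2220.24.

-2220.24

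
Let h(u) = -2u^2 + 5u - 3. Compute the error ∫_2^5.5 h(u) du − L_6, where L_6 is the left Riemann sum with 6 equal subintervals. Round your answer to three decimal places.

-9.811

Exact integral: ∫_2^5.5 h(u) du ≈ -50.45833.
L_6 ≈ -40.64699.
Error ≈ -50.45833 − (-40.64699) ≈ -9.811.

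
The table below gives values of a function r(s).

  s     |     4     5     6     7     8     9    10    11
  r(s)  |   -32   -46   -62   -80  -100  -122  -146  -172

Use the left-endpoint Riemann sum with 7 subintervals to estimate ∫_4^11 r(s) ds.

Δs = 1.
Sum = 1·[(-32) + (-46) + (-62) + (-80) + (-100) + (-122) + (-146)] = -588.

-588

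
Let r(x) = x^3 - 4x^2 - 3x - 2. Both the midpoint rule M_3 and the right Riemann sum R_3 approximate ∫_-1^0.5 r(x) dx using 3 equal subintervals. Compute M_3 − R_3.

M_3 = -3.4609375.
R_3 = -4.
M_3 − R_3 = 0.5390625.

0.5390625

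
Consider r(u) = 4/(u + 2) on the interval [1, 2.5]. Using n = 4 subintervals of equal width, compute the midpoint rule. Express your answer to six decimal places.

1.620419

Δu = (2.5 − 1)/4 = 0.375.
Midpoints: 1.1875, 1.5625, 1.9375, 2.3125.
r(1.1875) = 64/51, r(1.5625) = 64/57, r(1.9375) = 64/63, r(2.3125) = 64/69.
Sum = Δu · [r(1.1875) + r(1.5625) + r(1.9375) + r(2.3125)].
Sum ≈ 1.620419.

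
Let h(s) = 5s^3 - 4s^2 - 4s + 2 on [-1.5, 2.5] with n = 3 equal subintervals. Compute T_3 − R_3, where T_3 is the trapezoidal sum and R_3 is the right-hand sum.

-42

T_3 ≈ 21.314815.
R_3 ≈ 63.314815.
T_3 − R_3 = -42.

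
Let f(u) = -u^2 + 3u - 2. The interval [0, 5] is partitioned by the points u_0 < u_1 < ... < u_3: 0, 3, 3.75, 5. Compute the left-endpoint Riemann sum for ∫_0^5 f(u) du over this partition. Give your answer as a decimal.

Subinterval widths: 3, 0.75, 1.25.
Left endpoints: 0, 3, 3.75.
f(0) = -2, f(3) = -2, f(3.75) = -4.8125.
Sum = Σ Δu_i · f(u_i).
Sum = -13.515625.

-13.515625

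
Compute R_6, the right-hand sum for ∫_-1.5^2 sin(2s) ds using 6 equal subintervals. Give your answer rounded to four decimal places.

Δs = (2 − (-1.5))/6 = 7/12.
Right endpoints: -11/12, -1/3, 0.25, 5/6, 17/12, 2.
f(-11/12) ≈ -0.9657, f(-1/3) ≈ -0.6184, f(0.25) ≈ 0.4794, f(5/6) ≈ 0.9954, f(17/12) ≈ 0.3034, f(2) ≈ -0.7568.
Sum = Δs · [f(-11/12) + f(-1/3) + f(0.25) + ...].
Sum ≈ -0.3282.

-0.3282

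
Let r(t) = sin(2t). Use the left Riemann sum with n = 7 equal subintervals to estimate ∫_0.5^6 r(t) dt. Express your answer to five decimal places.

Δt = (6 − 0.5)/7 = 11/14.
Left endpoints: 0.5, 9/7, 29/14, 20/7, 51/14, 31/7, 73/14.
r(0.5) ≈ 0.84147, r(9/7) ≈ 0.53977, r(29/14) ≈ -0.84215, r(20/7) ≈ -0.53871, r(51/14) ≈ 0.84283, r(31/7) ≈ 0.53764, r(73/14) ≈ -0.84351.
Sum = Δt · [r(0.5) + r(9/7) + r(29/14) + ...].
Sum ≈ 0.42220.

0.42220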